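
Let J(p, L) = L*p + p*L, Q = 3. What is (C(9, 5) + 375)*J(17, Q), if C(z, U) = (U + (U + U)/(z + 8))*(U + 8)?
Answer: 45660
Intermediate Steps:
C(z, U) = (8 + U)*(U + 2*U/(8 + z)) (C(z, U) = (U + (2*U)/(8 + z))*(8 + U) = (U + 2*U/(8 + z))*(8 + U) = (8 + U)*(U + 2*U/(8 + z)))
J(p, L) = 2*L*p (J(p, L) = L*p + L*p = 2*L*p)
(C(9, 5) + 375)*J(17, Q) = (5*(80 + 8*9 + 10*5 + 5*9)/(8 + 9) + 375)*(2*3*17) = (5*(80 + 72 + 50 + 45)/17 + 375)*102 = (5*(1/17)*247 + 375)*102 = (1235/17 + 375)*102 = (7610/17)*102 = 45660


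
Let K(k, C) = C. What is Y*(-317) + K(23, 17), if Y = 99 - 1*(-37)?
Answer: -43095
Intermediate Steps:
Y = 136 (Y = 99 + 37 = 136)
Y*(-317) + K(23, 17) = 136*(-317) + 17 = -43112 + 17 = -43095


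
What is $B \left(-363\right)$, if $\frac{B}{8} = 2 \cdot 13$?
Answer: $-75504$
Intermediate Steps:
$B = 208$ ($B = 8 \cdot 2 \cdot 13 = 8 \cdot 26 = 208$)
$B \left(-363\right) = 208 \left(-363\right) = -75504$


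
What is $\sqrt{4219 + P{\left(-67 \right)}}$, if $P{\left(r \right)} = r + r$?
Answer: $\sqrt{4085} \approx 63.914$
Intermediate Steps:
$P{\left(r \right)} = 2 r$
$\sqrt{4219 + P{\left(-67 \right)}} = \sqrt{4219 + 2 \left(-67\right)} = \sqrt{4219 - 134} = \sqrt{4085}$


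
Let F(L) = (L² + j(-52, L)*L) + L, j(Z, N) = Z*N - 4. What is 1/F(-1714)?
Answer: -1/149822454 ≈ -6.6746e-9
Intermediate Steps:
j(Z, N) = -4 + N*Z (j(Z, N) = N*Z - 4 = -4 + N*Z)
F(L) = L + L² + L*(-4 - 52*L) (F(L) = (L² + (-4 + L*(-52))*L) + L = (L² + (-4 - 52*L)*L) + L = (L² + L*(-4 - 52*L)) + L = L + L² + L*(-4 - 52*L))
1/F(-1714) = 1/(3*(-1714)*(-1 - 17*(-1714))) = 1/(3*(-1714)*(-1 + 29138)) = 1/(3*(-1714)*29137) = 1/(-149822454) = -1/149822454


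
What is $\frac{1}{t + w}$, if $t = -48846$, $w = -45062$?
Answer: $- \frac{1}{93908} \approx -1.0649 \cdot 10^{-5}$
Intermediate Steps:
$\frac{1}{t + w} = \frac{1}{-48846 - 45062} = \frac{1}{-93908} = - \frac{1}{93908}$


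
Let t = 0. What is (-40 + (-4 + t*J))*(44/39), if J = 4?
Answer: -1936/39 ≈ -49.641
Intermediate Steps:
(-40 + (-4 + t*J))*(44/39) = (-40 + (-4 + 0*4))*(44/39) = (-40 + (-4 + 0))*(44*(1/39)) = (-40 - 4)*(44/39) = -44*44/39 = -1936/39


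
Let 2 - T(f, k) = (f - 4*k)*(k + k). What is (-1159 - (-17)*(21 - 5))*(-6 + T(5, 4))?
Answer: -74508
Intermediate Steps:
T(f, k) = 2 - 2*k*(f - 4*k) (T(f, k) = 2 - (f - 4*k)*(k + k) = 2 - (f - 4*k)*2*k = 2 - 2*k*(f - 4*k))
(-1159 - (-17)*(21 - 5))*(-6 + T(5, 4)) = (-1159 - (-17)*(21 - 5))*(-6 + (2 + 8*4² - 2*5*4)) = (-1159 - (-17)*16)*(-6 + (2 + 8*16 - 40)) = (-1159 - 1*(-272))*(-6 + (2 + 128 - 40)) = (-1159 + 272)*(-6 + 90) = -887*84 = -74508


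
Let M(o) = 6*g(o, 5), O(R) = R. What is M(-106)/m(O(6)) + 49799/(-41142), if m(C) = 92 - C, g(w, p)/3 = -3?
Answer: -3252191/1769106 ≈ -1.8383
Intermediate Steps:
g(w, p) = -9 (g(w, p) = 3*(-3) = -9)
M(o) = -54 (M(o) = 6*(-9) = -54)
M(-106)/m(O(6)) + 49799/(-41142) = -54/(92 - 1*6) + 49799/(-41142) = -54/(92 - 6) + 49799*(-1/41142) = -54/86 - 49799/41142 = -54*1/86 - 49799/41142 = -27/43 - 49799/41142 = -3252191/1769106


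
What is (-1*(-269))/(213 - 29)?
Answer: 269/184 ≈ 1.4620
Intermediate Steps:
(-1*(-269))/(213 - 29) = 269/184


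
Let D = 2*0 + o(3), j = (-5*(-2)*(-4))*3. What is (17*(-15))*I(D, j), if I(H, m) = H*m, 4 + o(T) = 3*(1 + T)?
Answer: 244800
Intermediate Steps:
j = -120 (j = (10*(-4))*3 = -40*3 = -120)
o(T) = -1 + 3*T (o(T) = -4 + 3*(1 + T) = -4 + (3 + 3*T) = -1 + 3*T)
D = 8 (D = 2*0 + (-1 + 3*3) = 0 + (-1 + 9) = 0 + 8 = 8)
(17*(-15))*I(D, j) = (17*(-15))*(8*(-120)) = -255*(-960) = 244800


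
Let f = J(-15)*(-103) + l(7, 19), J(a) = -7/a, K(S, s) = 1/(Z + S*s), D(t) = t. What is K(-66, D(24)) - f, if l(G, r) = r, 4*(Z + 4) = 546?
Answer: 1265678/43545 ≈ 29.066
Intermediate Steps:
Z = 265/2 (Z = -4 + (1/4)*546 = -4 + 273/2 = 265/2 ≈ 132.50)
K(S, s) = 1/(265/2 + S*s)
f = -436/15 (f = -7/(-15)*(-103) + 19 = -7*(-1/15)*(-103) + 19 = (7/15)*(-103) + 19 = -721/15 + 19 = -436/15 ≈ -29.067)
K(-66, D(24)) - f = 2/(265 + 2*(-66)*24) - 1*(-436/15) = 2/(265 - 3168) + 436/15 = 2/(-2903) + 436/15 = 2*(-1/2903) + 436/15 = -2/2903 + 436/15 = 1265678/43545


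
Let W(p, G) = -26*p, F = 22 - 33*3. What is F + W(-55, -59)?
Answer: 1353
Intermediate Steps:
F = -77 (F = 22 - 99 = -77)
F + W(-55, -59) = -77 - 26*(-55) = -77 + 1430 = 1353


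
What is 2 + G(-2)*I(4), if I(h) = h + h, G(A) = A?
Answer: -14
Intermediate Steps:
I(h) = 2*h
2 + G(-2)*I(4) = 2 - 4*4 = 2 - 2*8 = 2 - 16 = -14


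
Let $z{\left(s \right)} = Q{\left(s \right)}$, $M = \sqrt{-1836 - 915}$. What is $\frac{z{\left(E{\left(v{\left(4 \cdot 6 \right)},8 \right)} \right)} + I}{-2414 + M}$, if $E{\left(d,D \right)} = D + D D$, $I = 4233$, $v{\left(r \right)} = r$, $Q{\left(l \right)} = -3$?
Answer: $- \frac{10211220}{5830147} - \frac{4230 i \sqrt{2751}}{5830147} \approx -1.7515 - 0.038055 i$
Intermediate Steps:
$M = i \sqrt{2751}$ ($M = \sqrt{-2751} = i \sqrt{2751} \approx 52.45 i$)
$E{\left(d,D \right)} = D + D^{2}$
$z{\left(s \right)} = -3$
$\frac{z{\left(E{\left(v{\left(4 \cdot 6 \right)},8 \right)} \right)} + I}{-2414 + M} = \frac{-3 + 4233}{-2414 + i \sqrt{2751}} = \frac{4230}{-2414 + i \sqrt{2751}}$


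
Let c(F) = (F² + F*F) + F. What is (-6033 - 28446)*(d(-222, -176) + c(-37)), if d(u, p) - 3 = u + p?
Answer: -79508574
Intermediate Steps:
c(F) = F + 2*F² (c(F) = (F² + F²) + F = 2*F² + F = F + 2*F²)
d(u, p) = 3 + p + u (d(u, p) = 3 + (u + p) = 3 + (p + u) = 3 + p + u)
(-6033 - 28446)*(d(-222, -176) + c(-37)) = (-6033 - 28446)*((3 - 176 - 222) - 37*(1 + 2*(-37))) = -34479*(-395 - 37*(1 - 74)) = -34479*(-395 - 37*(-73)) = -34479*(-395 + 2701) = -34479*2306 = -79508574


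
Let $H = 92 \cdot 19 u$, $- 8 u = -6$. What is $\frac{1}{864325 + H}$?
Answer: $\frac{1}{865636} \approx 1.1552 \cdot 10^{-6}$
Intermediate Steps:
$u = \frac{3}{4}$ ($u = \left(- \frac{1}{8}\right) \left(-6\right) = \frac{3}{4} \approx 0.75$)
$H = 1311$ ($H = 92 \cdot 19 \cdot \frac{3}{4} = 1748 \cdot \frac{3}{4} = 1311$)
$\frac{1}{864325 + H} = \frac{1}{864325 + 1311} = \frac{1}{865636}$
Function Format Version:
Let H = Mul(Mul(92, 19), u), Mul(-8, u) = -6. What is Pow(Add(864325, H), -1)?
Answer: Rational(1, 865636) ≈ 1.1552e-6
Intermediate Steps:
u = Rational(3, 4) (u = Mul(Rational(-1, 8), -6) = Rational(3, 4) ≈ 0.75000)
H = 1311 (H = Mul(Mul(92, 19), Rational(3, 4)) = Mul(1748, Rational(3, 4)) = 1311)
Pow(Add(864325, H), -1) = Pow(Add(864325, 1311), -1) = Pow(865636, -1) = Rational(1, 865636)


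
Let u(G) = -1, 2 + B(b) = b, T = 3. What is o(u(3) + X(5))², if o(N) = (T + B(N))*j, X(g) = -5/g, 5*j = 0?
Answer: 0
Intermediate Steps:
B(b) = -2 + b
j = 0 (j = (⅕)*0 = 0)
o(N) = 0 (o(N) = (3 + (-2 + N))*0 = (1 + N)*0 = 0)
o(u(3) + X(5))² = 0² = 0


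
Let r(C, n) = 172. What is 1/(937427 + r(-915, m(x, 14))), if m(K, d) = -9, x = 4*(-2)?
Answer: 1/937599 ≈ 1.0666e-6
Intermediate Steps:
x = -8
1/(937427 + r(-915, m(x, 14))) = 1/(937427 + 172) = 1/937599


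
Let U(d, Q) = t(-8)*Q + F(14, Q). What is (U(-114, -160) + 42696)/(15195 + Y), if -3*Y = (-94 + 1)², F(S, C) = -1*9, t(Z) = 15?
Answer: 13429/4104 ≈ 3.2722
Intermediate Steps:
F(S, C) = -9
U(d, Q) = -9 + 15*Q (U(d, Q) = 15*Q - 9 = -9 + 15*Q)
Y = -2883 (Y = -(-94 + 1)²/3 = -⅓*(-93)² = -⅓*8649 = -2883)
(U(-114, -160) + 42696)/(15195 + Y) = ((-9 + 15*(-160)) + 42696)/(15195 - 2883) = ((-9 - 2400) + 42696)/12312 = (-2409 + 42696)*(1/12312) = 40287*(1/12312) = 13429/4104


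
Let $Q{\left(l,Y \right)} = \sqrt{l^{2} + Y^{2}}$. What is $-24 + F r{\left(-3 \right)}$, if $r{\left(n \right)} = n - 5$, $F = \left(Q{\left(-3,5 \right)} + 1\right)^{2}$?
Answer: $-304 - 16 \sqrt{34} \approx -397.3$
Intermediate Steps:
$Q{\left(l,Y \right)} = \sqrt{Y^{2} + l^{2}}$
$F = \left(1 + \sqrt{34}\right)^{2}$ ($F = \left(\sqrt{5^{2} + \left(-3\right)^{2}} + 1\right)^{2} = \left(\sqrt{25 + 9} + 1\right)^{2} = \left(\sqrt{34} + 1\right)^{2} = \left(1 + \sqrt{34}\right)^{2} \approx 46.662$)
$r{\left(n \right)} = -5 + n$
$-24 + F r{\left(-3 \right)} = -24 + \left(1 + \sqrt{34}\right)^{2} \left(-5 - 3\right) = -24 + \left(1 + \sqrt{34}\right)^{2} \left(-8\right) = -24 - 8 \left(1 + \sqrt{34}\right)^{2}$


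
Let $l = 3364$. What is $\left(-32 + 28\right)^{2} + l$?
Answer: $3380$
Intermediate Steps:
$\left(-32 + 28\right)^{2} + l = \left(-32 + 28\right)^{2} + 3364 = \left(-4\right)^{2} + 3364 = 16 + 3364 = 3380$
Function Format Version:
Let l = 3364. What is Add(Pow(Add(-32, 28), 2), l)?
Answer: 3380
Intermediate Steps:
Add(Pow(Add(-32, 28), 2), l) = Add(Pow(Add(-32, 28), 2), 3364) = Add(Pow(-4, 2), 3364) = Add(16, 3364) = 3380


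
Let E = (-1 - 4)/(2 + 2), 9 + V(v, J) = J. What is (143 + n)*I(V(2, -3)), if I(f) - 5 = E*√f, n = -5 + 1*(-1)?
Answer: 685 - 685*I*√3/2 ≈ 685.0 - 593.23*I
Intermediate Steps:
V(v, J) = -9 + J
E = -5/4 ≈ -1.2500
n = -6 (n = -5 - 1 = -6)
I(f) = 5 - 5*√f/4
(143 + n)*I(V(2, -3)) = (143 - 6)*(5 - 5*√(-9 - 3)/4) = 137*(5 - 5*I*√3/2) = 685 - 685*I*√3/2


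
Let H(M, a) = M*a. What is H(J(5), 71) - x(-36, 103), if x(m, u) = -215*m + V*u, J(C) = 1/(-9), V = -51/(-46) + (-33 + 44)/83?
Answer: -270626011/34362 ≈ -7875.7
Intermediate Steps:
V = 4739/3818 (V = -51*(-1/46) + 11*(1/83) = 51/46 + 11/83 = 4739/3818 ≈ 1.2412)
J(C) = -1/9
x(m, u) = -215*m + 4739*u/3818
H(J(5), 71) - x(-36, 103) = -1/9*71 - (-215*(-36) + (4739/3818)*103) = -71/9 - (7740 + 488117/3818) = -71/9 - 1*30039437/3818 = -71/9 - 30039437/3818 = -270626011/34362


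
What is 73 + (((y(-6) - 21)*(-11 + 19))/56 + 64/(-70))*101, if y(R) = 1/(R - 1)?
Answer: -79479/245 ≈ -324.40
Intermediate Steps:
y(R) = 1/(-1 + R)
73 + (((y(-6) - 21)*(-11 + 19))/56 + 64/(-70))*101 = 73 + (((1/(-1 - 6) - 21)*(-11 + 19))/56 + 64/(-70))*101 = 73 + (((1/(-7) - 21)*8)*(1/56) + 64*(-1/70))*101 = 73 + (((-⅐ - 21)*8)*(1/56) - 32/35)*101 = 73 + (-148/7*8*(1/56) - 32/35)*101 = 73 + (-1184/7*1/56 - 32/35)*101 = 73 + (-148/49 - 32/35)*101 = 73 - 964/245*101 = 73 - 97364/245 = -79479/245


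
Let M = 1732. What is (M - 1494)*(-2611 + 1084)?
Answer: -363426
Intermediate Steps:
(M - 1494)*(-2611 + 1084) = (1732 - 1494)*(-2611 + 1084) = 238*(-1527) = -363426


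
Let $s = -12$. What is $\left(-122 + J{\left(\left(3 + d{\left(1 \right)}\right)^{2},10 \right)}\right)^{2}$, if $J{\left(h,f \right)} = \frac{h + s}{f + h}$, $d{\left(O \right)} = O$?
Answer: $\frac{2509056}{169} \approx 14846.0$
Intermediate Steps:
$J{\left(h,f \right)} = \frac{-12 + h}{f + h}$ ($J{\left(h,f \right)} = \frac{h - 12}{f + h} = \frac{-12 + h}{f + h}$)
$\left(-122 + J{\left(\left(3 + d{\left(1 \right)}\right)^{2},10 \right)}\right)^{2} = \left(-122 + \frac{-12 + \left(3 + 1\right)^{2}}{10 + \left(3 + 1\right)^{2}}\right)^{2} = \left(-122 + \frac{-12 + 4^{2}}{10 + 4^{2}}\right)^{2} = \left(-122 + \frac{-12 + 16}{10 + 16}\right)^{2} = \left(-122 + \frac{1}{26} \cdot 4\right)^{2} = \left(-122 + \frac{2}{13}\right)^{2} = \left(- \frac{1584}{13}\right)^{2} = \frac{2509056}{169}$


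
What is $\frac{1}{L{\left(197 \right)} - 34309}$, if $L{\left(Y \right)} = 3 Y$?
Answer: $- \frac{1}{33718} \approx -2.9658 \cdot 10^{-5}$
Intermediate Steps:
$\frac{1}{L{\left(197 \right)} - 34309} = \frac{1}{3 \cdot 197 - 34309} = \frac{1}{591 - 34309} = \frac{1}{-33718} = - \frac{1}{33718}$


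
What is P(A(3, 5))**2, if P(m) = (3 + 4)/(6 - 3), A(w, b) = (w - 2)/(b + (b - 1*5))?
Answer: 49/9 ≈ 5.4444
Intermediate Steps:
A(w, b) = (-2 + w)/(-5 + 2*b) (A(w, b) = (-2 + w)/(b + (b - 5)) = (-2 + w)/(b + (-5 + b)) = (-2 + w)/(-5 + 2*b))
P(m) = 7/3
P(A(3, 5))**2 = (7/3)**2 = 49/9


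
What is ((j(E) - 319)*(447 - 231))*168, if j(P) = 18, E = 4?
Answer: -10922688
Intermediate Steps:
((j(E) - 319)*(447 - 231))*168 = ((18 - 319)*(447 - 231))*168 = -301*216*168 = -65016*168 = -10922688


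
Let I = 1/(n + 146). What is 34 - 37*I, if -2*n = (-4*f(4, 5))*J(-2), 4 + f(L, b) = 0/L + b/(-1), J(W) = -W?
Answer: 3703/110 ≈ 33.664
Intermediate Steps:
f(L, b) = -4 - b (f(L, b) = -4 + (0/L + b/(-1)) = -4 + (0 + b*(-1)) = -4 + (0 - b) = -4 - b)
n = -36 (n = -(-4*(-4 - 1*5))*(-1*(-2))/2 = -(-4*(-4 - 5))*2/2 = -(-4*(-9))*2/2 = -18*2 = -1/2*72 = -36)
I = 1/110 (I = 1/(-36 + 146) = 1/110 ≈ 0.0090909)
34 - 37*I = 34 - 37*1/110 = 34 - 37/110 = 3703/110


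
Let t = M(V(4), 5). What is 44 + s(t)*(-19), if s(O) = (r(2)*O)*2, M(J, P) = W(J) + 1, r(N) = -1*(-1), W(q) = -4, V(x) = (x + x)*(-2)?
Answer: 158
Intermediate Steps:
V(x) = -4*x (V(x) = (2*x)*(-2) = -4*x)
r(N) = 1
M(J, P) = -3 (M(J, P) = -4 + 1 = -3)
t = -3
s(O) = 2*O (s(O) = (1*O)*2 = O*2 = 2*O)
44 + s(t)*(-19) = 44 + (2*(-3))*(-19) = 44 - 6*(-19) = 44 + 114 = 158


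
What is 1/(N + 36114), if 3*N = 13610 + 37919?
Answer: 3/159871 ≈ 1.8765e-5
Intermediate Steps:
N = 51529/3 (N = (13610 + 37919)/3 = (⅓)*51529 = 51529/3 ≈ 17176.)
1/(N + 36114) = 1/(51529/3 + 36114) = 1/(159871/3) = 3/159871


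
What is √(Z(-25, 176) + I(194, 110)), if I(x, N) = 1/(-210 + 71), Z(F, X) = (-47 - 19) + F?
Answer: 5*I*√70334/139 ≈ 9.5398*I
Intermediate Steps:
Z(F, X) = -66 + F
I(x, N) = -1/139 (I(x, N) = 1/(-139) = -1/139)
√(Z(-25, 176) + I(194, 110)) = √((-66 - 25) - 1/139) = √(-91 - 1/139) = √(-12650/139) = 5*I*√70334/139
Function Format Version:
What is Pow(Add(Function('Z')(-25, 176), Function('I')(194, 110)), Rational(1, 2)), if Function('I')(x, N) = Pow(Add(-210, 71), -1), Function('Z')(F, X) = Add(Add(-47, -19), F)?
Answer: Mul(Rational(5, 139), I, Pow(70334, Rational(1, 2))) ≈ Mul(9.5398, I)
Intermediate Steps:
Function('Z')(F, X) = Add(-66, F)
Function('I')(x, N) = Rational(-1, 139) (Function('I')(x, N) = Pow(-139, -1) = Rational(-1, 139))
Pow(Add(Function('Z')(-25, 176), Function('I')(194, 110)), Rational(1, 2)) = Pow(Add(Add(-66, -25), Rational(-1, 139)), Rational(1, 2)) = Pow(Add(-91, Rational(-1, 139)), Rational(1, 2)) = Pow(Rational(-12650, 139), Rational(1, 2)) = Mul(Rational(5, 139), I, Pow(70334, Rational(1, 2)))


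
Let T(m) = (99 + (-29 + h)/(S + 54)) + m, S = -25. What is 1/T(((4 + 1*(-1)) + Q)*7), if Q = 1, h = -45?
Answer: 29/3609 ≈ 0.0080355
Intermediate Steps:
T(m) = 2797/29 + m (T(m) = (99 + (-29 - 45)/(-25 + 54)) + m = (99 - 74/29) + m = 2797/29 + m)
1/T(((4 + 1*(-1)) + Q)*7) = 1/(2797/29 + ((4 + 1*(-1)) + 1)*7) = 1/(2797/29 + ((4 - 1) + 1)*7) = 1/(2797/29 + (3 + 1)*7) = 1/(2797/29 + 4*7) = 1/(2797/29 + 28) = 1/(3609/29) = 29/3609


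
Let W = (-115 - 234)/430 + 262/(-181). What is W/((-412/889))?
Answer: 156311981/32065960 ≈ 4.8747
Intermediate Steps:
W = -175829/77830 (W = -349*1/430 + 262*(-1/181) = -349/430 - 262/181 = -175829/77830 ≈ -2.2591)
W/((-412/889)) = -175829/(77830*((-412/889))) = -175829/(77830*((-412*1/889))) = -175829/(77830*(-412/889)) = -175829/77830*(-889/412) = 156311981/32065960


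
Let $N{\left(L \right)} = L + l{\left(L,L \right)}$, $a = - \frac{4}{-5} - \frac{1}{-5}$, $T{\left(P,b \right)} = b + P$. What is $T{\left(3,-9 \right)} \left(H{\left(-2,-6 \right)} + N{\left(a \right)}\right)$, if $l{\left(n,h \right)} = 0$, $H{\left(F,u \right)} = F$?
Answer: $6$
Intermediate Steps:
$T{\left(P,b \right)} = P + b$
$a = 1$ ($a = \left(-4\right) \left(- \frac{1}{5}\right) - - \frac{1}{5} = \frac{4}{5} + \frac{1}{5} = 1$)
$N{\left(L \right)} = L$ ($N{\left(L \right)} = L + 0 = L$)
$T{\left(3,-9 \right)} \left(H{\left(-2,-6 \right)} + N{\left(a \right)}\right) = \left(3 - 9\right) \left(-2 + 1\right) = \left(-6\right) \left(-1\right) = 6$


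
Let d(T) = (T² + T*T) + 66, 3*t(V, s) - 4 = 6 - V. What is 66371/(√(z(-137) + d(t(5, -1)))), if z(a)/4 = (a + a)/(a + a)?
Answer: 199113*√170/340 ≈ 7635.6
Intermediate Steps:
t(V, s) = 10/3 - V/3 (t(V, s) = 4/3 + (6 - V)/3 = 4/3 + (2 - V/3) = 10/3 - V/3)
d(T) = 66 + 2*T² (d(T) = (T² + T²) + 66 = 2*T² + 66 = 66 + 2*T²)
z(a) = 4 (z(a) = 4*((a + a)/(a + a)) = 4*((2*a)/((2*a))) = 4*((2*a)*(1/(2*a))) = 4*1 = 4)
66371/(√(z(-137) + d(t(5, -1)))) = 66371/(√(4 + (66 + 2*(10/3 - ⅓*5)²))) = 66371/(√(4 + (66 + 2*(10/3 - 5/3)²))) = 66371/(√(4 + (66 + 2*(5/3)²))) = 66371/(√(4 + (66 + 2*(25/9)))) = 66371/(√(4 + (66 + 50/9))) = 66371/(√(4 + 644/9)) = 66371/(√(680/9)) = 66371/((2*√170/3)) = 66371*(3*√170/340) = 199113*√170/340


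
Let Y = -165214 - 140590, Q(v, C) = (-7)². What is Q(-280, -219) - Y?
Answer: 305853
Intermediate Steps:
Q(v, C) = 49
Y = -305804
Q(-280, -219) - Y = 49 - 1*(-305804) = 49 + 305804 = 305853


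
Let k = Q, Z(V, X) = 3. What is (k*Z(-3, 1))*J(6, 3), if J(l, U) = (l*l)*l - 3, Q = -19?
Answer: -12141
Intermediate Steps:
J(l, U) = -3 + l³ (J(l, U) = l²*l - 3 = l³ - 3 = -3 + l³)
k = -19
(k*Z(-3, 1))*J(6, 3) = (-19*3)*(-3 + 6³) = -57*(-3 + 216) = -57*213 = -12141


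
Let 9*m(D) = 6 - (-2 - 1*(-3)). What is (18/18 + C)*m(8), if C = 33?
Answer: 170/9 ≈ 18.889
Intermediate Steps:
m(D) = 5/9 (m(D) = (6 - (-2 - 1*(-3)))/9 = (6 - (-2 + 3))/9 = (6 - 1*1)/9 = (6 - 1)/9 = (⅑)*5 = 5/9)
(18/18 + C)*m(8) = (18/18 + 33)*(5/9) = (18*(1/18) + 33)*(5/9) = (1 + 33)*(5/9) = 34*(5/9) = 170/9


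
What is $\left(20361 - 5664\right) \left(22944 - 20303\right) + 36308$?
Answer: $38851085$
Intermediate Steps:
$\left(20361 - 5664\right) \left(22944 - 20303\right) + 36308 = 14697 \cdot 2641 + 36308 = 38814777 + 36308 = 38851085$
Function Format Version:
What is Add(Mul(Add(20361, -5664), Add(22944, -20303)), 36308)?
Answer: 38851085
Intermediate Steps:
Add(Mul(Add(20361, -5664), Add(22944, -20303)), 36308) = Add(Mul(14697, 2641), 36308) = Add(38814777, 36308) = 38851085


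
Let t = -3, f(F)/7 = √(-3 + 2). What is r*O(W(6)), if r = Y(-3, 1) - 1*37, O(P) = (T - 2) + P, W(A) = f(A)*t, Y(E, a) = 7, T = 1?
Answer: 30 + 630*I ≈ 30.0 + 630.0*I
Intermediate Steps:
f(F) = 7*I (f(F) = 7*√(-3 + 2) = 7*√(-1) = 7*I)
W(A) = -21*I (W(A) = (7*I)*(-3) = -21*I)
O(P) = -1 + P (O(P) = (1 - 2) + P = -1 + P)
r = -30 (r = 7 - 1*37 = 7 - 37 = -30)
r*O(W(6)) = -30*(-1 - 21*I) = 30 + 630*I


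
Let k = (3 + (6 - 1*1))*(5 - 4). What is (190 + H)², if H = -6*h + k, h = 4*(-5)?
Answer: 101124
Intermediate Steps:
h = -20
k = 8 (k = (3 + (6 - 1))*1 = (3 + 5)*1 = 8*1 = 8)
H = 128 (H = -6*(-20) + 8 = 120 + 8 = 128)
(190 + H)² = (190 + 128)² = 318² = 101124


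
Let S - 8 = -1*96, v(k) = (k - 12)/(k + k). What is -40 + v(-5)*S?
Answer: -948/5 ≈ -189.60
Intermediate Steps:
v(k) = (-12 + k)/(2*k) (v(k) = (-12 + k)/((2*k)) = (-12 + k)*(1/(2*k)) = (-12 + k)/(2*k))
S = -88 (S = 8 - 1*96 = 8 - 96 = -88)
-40 + v(-5)*S = -40 + ((½)*(-12 - 5)/(-5))*(-88) = -40 + ((½)*(-⅕)*(-17))*(-88) = -40 + (17/10)*(-88) = -40 - 748/5 = -948/5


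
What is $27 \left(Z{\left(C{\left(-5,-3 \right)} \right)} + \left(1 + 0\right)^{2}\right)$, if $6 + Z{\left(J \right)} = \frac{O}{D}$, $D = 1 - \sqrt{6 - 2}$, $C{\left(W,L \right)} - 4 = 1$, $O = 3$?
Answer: $-216$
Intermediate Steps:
$C{\left(W,L \right)} = 5$ ($C{\left(W,L \right)} = 4 + 1 = 5$)
$D = -1$ ($D = 1 - \sqrt{4} = 1 - 2 = -1$)
$Z{\left(J \right)} = -9$ ($Z{\left(J \right)} = -6 + \frac{3}{-1} = -6 + 3 \left(-1\right) = -6 - 3 = -9$)
$27 \left(Z{\left(C{\left(-5,-3 \right)} \right)} + \left(1 + 0\right)^{2}\right) = 27 \left(-9 + \left(1 + 0\right)^{2}\right) = 27 \left(-9 + 1^{2}\right) = 27 \left(-9 + 1\right) = 27 \left(-8\right) = -216$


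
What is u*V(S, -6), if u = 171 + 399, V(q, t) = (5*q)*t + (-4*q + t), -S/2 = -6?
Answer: -235980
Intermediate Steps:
S = 12 (S = -2*(-6) = 12)
V(q, t) = t - 4*q + 5*q*t (V(q, t) = 5*q*t + (t - 4*q) = t - 4*q + 5*q*t)
u = 570
u*V(S, -6) = 570*(-6 - 4*12 + 5*12*(-6)) = 570*(-6 - 48 - 360) = 570*(-414) = -235980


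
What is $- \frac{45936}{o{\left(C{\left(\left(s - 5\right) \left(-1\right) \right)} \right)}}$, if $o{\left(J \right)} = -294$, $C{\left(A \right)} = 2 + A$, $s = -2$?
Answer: $\frac{7656}{49} \approx 156.24$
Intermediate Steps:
$- \frac{45936}{o{\left(C{\left(\left(s - 5\right) \left(-1\right) \right)} \right)}} = - \frac{45936}{-294} = \left(-45936\right) \left(- \frac{1}{294}\right) = \frac{7656}{49}$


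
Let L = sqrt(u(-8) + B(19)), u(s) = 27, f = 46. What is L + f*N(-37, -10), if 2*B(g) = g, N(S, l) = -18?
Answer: -828 + sqrt(146)/2 ≈ -821.96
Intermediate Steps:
B(g) = g/2
L = sqrt(146)/2 (L = sqrt(27 + (1/2)*19) = sqrt(27 + 19/2) = sqrt(73/2) = sqrt(146)/2 ≈ 6.0415)
L + f*N(-37, -10) = sqrt(146)/2 + 46*(-18) = sqrt(146)/2 - 828 = -828 + sqrt(146)/2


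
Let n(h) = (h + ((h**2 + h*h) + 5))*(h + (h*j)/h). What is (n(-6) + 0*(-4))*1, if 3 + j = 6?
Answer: -213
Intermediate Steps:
j = 3 (j = -3 + 6 = 3)
n(h) = (3 + h)*(5 + h + 2*h**2) (n(h) = (h + ((h**2 + h*h) + 5))*(h + (h*3)/h) = (h + ((h**2 + h**2) + 5))*(h + (3*h)/h) = (h + (2*h**2 + 5))*(h + 3) = (h + (5 + 2*h**2))*(3 + h) = (5 + h + 2*h**2)*(3 + h) = (3 + h)*(5 + h + 2*h**2))
(n(-6) + 0*(-4))*1 = ((15 + 2*(-6)**3 + 7*(-6)**2 + 8*(-6)) + 0*(-4))*1 = ((15 + 2*(-216) + 7*36 - 48) + 0)*1 = ((15 - 432 + 252 - 48) + 0)*1 = (-213 + 0)*1 = -213*1 = -213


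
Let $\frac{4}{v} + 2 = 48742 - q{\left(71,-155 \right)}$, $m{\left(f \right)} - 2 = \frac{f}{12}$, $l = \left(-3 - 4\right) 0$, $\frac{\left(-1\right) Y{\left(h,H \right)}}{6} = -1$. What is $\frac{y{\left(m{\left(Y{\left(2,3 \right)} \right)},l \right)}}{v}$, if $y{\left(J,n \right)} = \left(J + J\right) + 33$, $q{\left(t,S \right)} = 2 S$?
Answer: $465975$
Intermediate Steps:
$Y{\left(h,H \right)} = 6$ ($Y{\left(h,H \right)} = \left(-6\right) \left(-1\right) = 6$)
$l = 0$ ($l = \left(-7\right) 0 = 0$)
$m{\left(f \right)} = 2 + \frac{f}{12}$
$y{\left(J,n \right)} = 33 + 2 J$ ($y{\left(J,n \right)} = 2 J + 33 = 33 + 2 J$)
$v = \frac{2}{24525}$ ($v = \frac{4}{-2 + \left(48742 - 2 \left(-155\right)\right)} = \frac{4}{-2 + \left(48742 - -310\right)} = \frac{4}{-2 + \left(48742 + 310\right)} = \frac{4}{-2 + 49052} = \frac{4}{49050} = 4 \cdot \frac{1}{49050} = \frac{2}{24525} \approx 8.1549 \cdot 10^{-5}$)
$\frac{y{\left(m{\left(Y{\left(2,3 \right)} \right)},l \right)}}{v} = \frac{33 + 2 \left(2 + \frac{1}{12} \cdot 6\right)}{\frac{2}{24525}} = \left(33 + 2 \left(2 + \frac{1}{2}\right)\right) \frac{24525}{2} = \left(33 + 2 \cdot \frac{5}{2}\right) \frac{24525}{2} = \left(33 + 5\right) \frac{24525}{2} = 38 \cdot \frac{24525}{2} = 465975$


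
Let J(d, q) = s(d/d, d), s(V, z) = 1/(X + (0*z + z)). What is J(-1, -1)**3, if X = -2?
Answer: -1/27 ≈ -0.037037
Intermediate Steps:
s(V, z) = 1/(-2 + z) (s(V, z) = 1/(-2 + (0*z + z)) = 1/(-2 + (0 + z)) = 1/(-2 + z))
J(d, q) = 1/(-2 + d)
J(-1, -1)**3 = (1/(-2 - 1))**3 = (1/(-3))**3 = (-1/3)**3 = -1/27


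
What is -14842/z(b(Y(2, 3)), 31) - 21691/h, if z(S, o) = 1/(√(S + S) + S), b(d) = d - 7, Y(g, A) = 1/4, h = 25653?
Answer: 5139971269/51306 - 22263*I*√6 ≈ 1.0018e+5 - 54533.0*I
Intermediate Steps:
Y(g, A) = ¼
b(d) = -7 + d
z(S, o) = 1/(S + √2*√S) (z(S, o) = 1/(√(2*S) + S) = 1/(√2*√S + S) = 1/(S + √2*√S))
-14842/z(b(Y(2, 3)), 31) - 21691/h = -(-200367/2 + 14842*√2*√(-7 + ¼)) - 21691/25653 = -(-200367/2 + 22263*I*√6) - 21691*1/25653 = -(-200367/2 + 22263*I*√6) - 21691/25653 = -14842*(-27/4 + 3*I*√6/2) - 21691/25653 = (200367/2 - 22263*I*√6) - 21691/25653 = 5139971269/51306 - 22263*I*√6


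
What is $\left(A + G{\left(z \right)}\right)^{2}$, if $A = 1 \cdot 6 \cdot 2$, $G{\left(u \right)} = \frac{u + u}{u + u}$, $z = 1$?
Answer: $169$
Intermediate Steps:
$G{\left(u \right)} = 1$ ($G{\left(u \right)} = \frac{2 u}{2 u} = 2 u \frac{1}{2 u} = 1$)
$A = 12$ ($A = 6 \cdot 2 = 12$)
$\left(A + G{\left(z \right)}\right)^{2} = \left(12 + 1\right)^{2} = 13^{2} = 169$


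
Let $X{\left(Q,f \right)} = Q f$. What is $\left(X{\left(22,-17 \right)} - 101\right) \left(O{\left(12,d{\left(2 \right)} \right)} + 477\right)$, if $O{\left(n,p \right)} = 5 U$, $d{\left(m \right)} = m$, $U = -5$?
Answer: $-214700$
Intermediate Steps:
$O{\left(n,p \right)} = -25$ ($O{\left(n,p \right)} = 5 \left(-5\right) = -25$)
$\left(X{\left(22,-17 \right)} - 101\right) \left(O{\left(12,d{\left(2 \right)} \right)} + 477\right) = \left(22 \left(-17\right) - 101\right) \left(-25 + 477\right) = \left(-374 - 101\right) 452 = \left(-475\right) 452 = -214700$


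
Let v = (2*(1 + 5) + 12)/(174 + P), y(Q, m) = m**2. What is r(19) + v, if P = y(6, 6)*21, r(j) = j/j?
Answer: 159/155 ≈ 1.0258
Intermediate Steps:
r(j) = 1
P = 756 (P = 6**2*21 = 36*21 = 756)
v = 4/155 (v = (2*(1 + 5) + 12)/(174 + 756) = (2*6 + 12)/930 = (12 + 12)*(1/930) = 24*(1/930) = 4/155 ≈ 0.025806)
r(19) + v = 1 + 4/155 = 159/155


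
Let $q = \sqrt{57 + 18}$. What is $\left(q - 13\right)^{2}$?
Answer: $244 - 130 \sqrt{3} \approx 18.833$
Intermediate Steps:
$q = 5 \sqrt{3}$ ($q = \sqrt{75} = 5 \sqrt{3} \approx 8.6602$)
$\left(q - 13\right)^{2} = \left(5 \sqrt{3} - 13\right)^{2} = \left(-13 + 5 \sqrt{3}\right)^{2}$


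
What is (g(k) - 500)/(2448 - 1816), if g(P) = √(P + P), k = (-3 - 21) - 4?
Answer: -125/158 + I*√14/316 ≈ -0.79114 + 0.011841*I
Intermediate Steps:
k = -28 (k = -24 - 4 = -28)
g(P) = √2*√P (g(P) = √(2*P) = √2*√P)
(g(k) - 500)/(2448 - 1816) = (√2*√(-28) - 500)/(2448 - 1816) = (√2*(2*I*√7) - 500)/632 = (2*I*√14 - 500)*(1/632) = (-500 + 2*I*√14)*(1/632) = -125/158 + I*√14/316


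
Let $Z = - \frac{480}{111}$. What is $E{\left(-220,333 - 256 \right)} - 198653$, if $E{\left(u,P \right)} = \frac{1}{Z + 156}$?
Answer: $- \frac{1114840599}{5612} \approx -1.9865 \cdot 10^{5}$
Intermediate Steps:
$Z = - \frac{160}{37}$ ($Z = \left(-480\right) \frac{1}{111} = - \frac{160}{37} \approx -4.3243$)
$E{\left(u,P \right)} = \frac{37}{5612}$ ($E{\left(u,P \right)} = \frac{1}{- \frac{160}{37} + 156} = \frac{1}{\frac{5612}{37}} = \frac{37}{5612}$)
$E{\left(-220,333 - 256 \right)} - 198653 = \frac{37}{5612} - 198653 = - \frac{1114840599}{5612}$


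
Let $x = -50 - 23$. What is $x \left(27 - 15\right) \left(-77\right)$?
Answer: $67452$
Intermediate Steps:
$x = -73$
$x \left(27 - 15\right) \left(-77\right) = - 73 \left(27 - 15\right) \left(-77\right) = \left(-73\right) 12 \left(-77\right) = \left(-876\right) \left(-77\right) = 67452$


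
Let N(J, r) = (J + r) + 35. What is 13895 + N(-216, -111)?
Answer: 13603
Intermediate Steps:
N(J, r) = 35 + J + r
13895 + N(-216, -111) = 13895 + (35 - 216 - 111) = 13895 - 292 = 13603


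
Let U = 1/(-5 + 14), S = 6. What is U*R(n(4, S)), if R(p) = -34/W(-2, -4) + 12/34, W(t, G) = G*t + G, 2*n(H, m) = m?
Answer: -277/306 ≈ -0.90523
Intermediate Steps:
n(H, m) = m/2
W(t, G) = G + G*t
R(p) = -277/34 (R(p) = -34*(-1/(4*(1 - 2))) + 12/34 = -34/((-4*(-1))) + 12*(1/34) = -34/4 + 6/17 = -34*¼ + 6/17 = -17/2 + 6/17 = -277/34)
U = ⅑ (U = 1/9 = ⅑ ≈ 0.11111)
U*R(n(4, S)) = (⅑)*(-277/34) = -277/306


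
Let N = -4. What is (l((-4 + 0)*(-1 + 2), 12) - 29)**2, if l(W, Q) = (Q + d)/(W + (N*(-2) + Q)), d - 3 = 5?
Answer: 12321/16 ≈ 770.06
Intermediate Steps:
d = 8 (d = 3 + 5 = 8)
l(W, Q) = (8 + Q)/(8 + Q + W) (l(W, Q) = (Q + 8)/(W + (-4*(-2) + Q)) = (8 + Q)/(W + (8 + Q)) = (8 + Q)/(8 + Q + W))
(l((-4 + 0)*(-1 + 2), 12) - 29)**2 = ((8 + 12)/(8 + 12 + (-4 + 0)*(-1 + 2)) - 29)**2 = (20/(8 + 12 - 4*1) - 29)**2 = (20/(8 + 12 - 4) - 29)**2 = (20/16 - 29)**2 = ((1/16)*20 - 29)**2 = (5/4 - 29)**2 = (-111/4)**2 = 12321/16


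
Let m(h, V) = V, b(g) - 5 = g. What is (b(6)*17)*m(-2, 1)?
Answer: 187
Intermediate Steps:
b(g) = 5 + g
(b(6)*17)*m(-2, 1) = ((5 + 6)*17)*1 = (11*17)*1 = 187*1 = 187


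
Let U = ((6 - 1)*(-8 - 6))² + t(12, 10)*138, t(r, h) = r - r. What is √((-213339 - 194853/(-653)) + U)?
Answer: I*√88753026542/653 ≈ 456.22*I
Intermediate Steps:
t(r, h) = 0
U = 4900 (U = ((6 - 1)*(-8 - 6))² + 0*138 = (5*(-14))² + 0 = (-70)² + 0 = 4900 + 0 = 4900)
√((-213339 - 194853/(-653)) + U) = √((-213339 - 194853/(-653)) + 4900) = √((-213339 - 194853*(-1/653)) + 4900) = √((-213339 + 194853/653) + 4900) = √(-139115514/653 + 4900) = √(-135915814/653) = I*√88753026542/653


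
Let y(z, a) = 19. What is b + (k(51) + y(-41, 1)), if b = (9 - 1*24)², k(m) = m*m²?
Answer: 132895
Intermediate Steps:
k(m) = m³
b = 225 (b = (9 - 24)² = (-15)² = 225)
b + (k(51) + y(-41, 1)) = 225 + (51³ + 19) = 225 + (132651 + 19) = 225 + 132670 = 132895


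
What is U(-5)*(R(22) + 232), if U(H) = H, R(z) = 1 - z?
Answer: -1055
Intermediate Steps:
U(-5)*(R(22) + 232) = -5*((1 - 1*22) + 232) = -5*((1 - 22) + 232) = -5*(-21 + 232) = -5*211 = -1055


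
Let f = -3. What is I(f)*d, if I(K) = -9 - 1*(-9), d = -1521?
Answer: 0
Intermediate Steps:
I(K) = 0 (I(K) = -9 + 9 = 0)
I(f)*d = 0*(-1521) = 0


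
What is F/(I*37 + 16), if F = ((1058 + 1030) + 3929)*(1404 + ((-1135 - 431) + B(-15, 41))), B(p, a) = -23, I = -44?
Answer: 1113145/1612 ≈ 690.54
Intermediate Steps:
F = -1113145 (F = ((1058 + 1030) + 3929)*(1404 + ((-1135 - 431) - 23)) = (2088 + 3929)*(1404 + (-1566 - 23)) = 6017*(1404 - 1589) = 6017*(-185) = -1113145)
F/(I*37 + 16) = -1113145/(-44*37 + 16) = -1113145/(-1628 + 16) = -1113145/(-1612) = -1113145*(-1/1612) = 1113145/1612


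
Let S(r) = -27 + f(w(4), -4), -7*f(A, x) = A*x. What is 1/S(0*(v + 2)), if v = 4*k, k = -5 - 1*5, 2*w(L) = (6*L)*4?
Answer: 7/3 ≈ 2.3333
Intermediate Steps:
w(L) = 12*L (w(L) = ((6*L)*4)/2 = (24*L)/2 = 12*L)
f(A, x) = -A*x/7
k = -10 (k = -5 - 5 = -10)
v = -40 (v = 4*(-10) = -40)
S(r) = 3/7 (S(r) = -27 - 1/7*12*4*(-4) = -27 - 1/7*48*(-4) = -27 + 192/7 = 3/7)
1/S(0*(v + 2)) = 1/(3/7) = 7/3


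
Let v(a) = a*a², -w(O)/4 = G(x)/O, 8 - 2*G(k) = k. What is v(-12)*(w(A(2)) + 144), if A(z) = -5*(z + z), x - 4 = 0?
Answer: -1247616/5 ≈ -2.4952e+5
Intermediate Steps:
x = 4 (x = 4 + 0 = 4)
G(k) = 4 - k/2
A(z) = -10*z
w(O) = -8/O (w(O) = -4*(4 - ½*4)/O = -4*(4 - 2)/O = -8/O)
v(a) = a³
v(-12)*(w(A(2)) + 144) = (-12)³*(-8/((-10*2)) + 144) = -1728*(-8/(-20) + 144) = -1728*(-8*(-1/20) + 144) = -1728*(⅖ + 144) = -1728*722/5 = -1247616/5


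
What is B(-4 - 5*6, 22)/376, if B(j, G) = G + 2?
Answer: 3/47 ≈ 0.063830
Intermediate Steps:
B(j, G) = 2 + G
B(-4 - 5*6, 22)/376 = (2 + 22)/376 = 24*(1/376) = 3/47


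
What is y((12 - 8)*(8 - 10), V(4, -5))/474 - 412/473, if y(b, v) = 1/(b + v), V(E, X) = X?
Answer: -2539217/2914626 ≈ -0.87120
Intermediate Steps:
y((12 - 8)*(8 - 10), V(4, -5))/474 - 412/473 = 1/(((12 - 8)*(8 - 10) - 5)*474) - 412/473 = (1/474)/(4*(-2) - 5) - 412*1/473 = (1/474)/(-8 - 5) - 412/473 = (1/474)/(-13) - 412/473 = -1/13*1/474 - 412/473 = -1/6162 - 412/473 = -2539217/2914626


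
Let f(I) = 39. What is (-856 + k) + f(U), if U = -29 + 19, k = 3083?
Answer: 2266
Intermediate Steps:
U = -10
(-856 + k) + f(U) = (-856 + 3083) + 39 = 2227 + 39 = 2266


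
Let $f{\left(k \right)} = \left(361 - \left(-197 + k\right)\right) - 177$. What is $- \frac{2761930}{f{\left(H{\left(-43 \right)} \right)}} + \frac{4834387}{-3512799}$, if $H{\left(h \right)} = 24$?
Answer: $- \frac{111538285267}{14414589} \approx -7737.9$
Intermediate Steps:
$f{\left(k \right)} = 381 - k$ ($f{\left(k \right)} = \left(558 - k\right) - 177 = 381 - k$)
$- \frac{2761930}{f{\left(H{\left(-43 \right)} \right)}} + \frac{4834387}{-3512799} = - \frac{2761930}{381 - 24} + \frac{4834387}{-3512799} = - \frac{2761930}{381 - 24} + 4834387 \left(- \frac{1}{3512799}\right) = - \frac{2761930}{357} - \frac{166703}{121131} = - \frac{111538285267}{14414589}$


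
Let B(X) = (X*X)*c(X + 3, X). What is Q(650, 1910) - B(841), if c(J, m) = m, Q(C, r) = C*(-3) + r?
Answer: -594823361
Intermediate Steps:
Q(C, r) = r - 3*C (Q(C, r) = -3*C + r = r - 3*C)
B(X) = X³ (B(X) = (X*X)*X = X²*X = X³)
Q(650, 1910) - B(841) = (1910 - 3*650) - 1*841³ = (1910 - 1950) - 1*594823321 = -40 - 594823321 = -594823361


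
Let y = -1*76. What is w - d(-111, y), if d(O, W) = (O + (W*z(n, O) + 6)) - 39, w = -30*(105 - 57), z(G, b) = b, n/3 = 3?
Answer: -9732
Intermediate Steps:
n = 9 (n = 3*3 = 9)
y = -76
w = -1440 (w = -30*48 = -1440)
d(O, W) = -33 + O + O*W (d(O, W) = (O + (W*O + 6)) - 39 = (O + (O*W + 6)) - 39 = (O + (6 + O*W)) - 39 = (6 + O + O*W) - 39 = -33 + O + O*W)
w - d(-111, y) = -1440 - (-33 - 111 - 111*(-76)) = -1440 - (-33 - 111 + 8436) = -1440 - 1*8292 = -1440 - 8292 = -9732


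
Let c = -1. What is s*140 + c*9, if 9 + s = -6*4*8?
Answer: -28149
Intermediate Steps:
s = -201 (s = -9 - 6*4*8 = -9 - 24*8 = -9 - 192 = -201)
s*140 + c*9 = -201*140 - 1*9 = -28140 - 9 = -28149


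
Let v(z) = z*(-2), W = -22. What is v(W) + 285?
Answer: 329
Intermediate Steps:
v(z) = -2*z
v(W) + 285 = -2*(-22) + 285 = 44 + 285 = 329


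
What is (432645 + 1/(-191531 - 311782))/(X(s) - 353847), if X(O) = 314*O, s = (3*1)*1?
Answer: -217755852884/177621674265 ≈ -1.2260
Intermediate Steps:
s = 3 (s = 3*1 = 3)
(432645 + 1/(-191531 - 311782))/(X(s) - 353847) = (432645 + 1/(-191531 - 311782))/(314*3 - 353847) = (432645 + 1/(-503313))/(942 - 353847) = (432645 - 1/503313)/(-352905) = (217755852884/503313)*(-1/352905) = -217755852884/177621674265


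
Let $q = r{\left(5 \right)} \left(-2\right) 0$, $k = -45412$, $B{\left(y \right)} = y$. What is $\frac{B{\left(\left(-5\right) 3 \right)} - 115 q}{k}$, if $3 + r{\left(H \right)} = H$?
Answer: $\frac{15}{45412} \approx 0.00033031$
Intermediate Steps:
$r{\left(H \right)} = -3 + H$
$q = 0$ ($q = \left(-3 + 5\right) \left(-2\right) 0 = 2 \left(-2\right) 0 = \left(-4\right) 0 = 0$)
$\frac{B{\left(\left(-5\right) 3 \right)} - 115 q}{k} = \frac{\left(-5\right) 3 - 0}{-45412} = \left(-15 + 0\right) \left(- \frac{1}{45412}\right) = \left(-15\right) \left(- \frac{1}{45412}\right) = \frac{15}{45412}$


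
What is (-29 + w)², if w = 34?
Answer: 25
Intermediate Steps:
(-29 + w)² = (-29 + 34)² = 5² = 25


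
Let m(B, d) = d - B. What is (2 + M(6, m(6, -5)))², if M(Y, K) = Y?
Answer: 64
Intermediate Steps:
(2 + M(6, m(6, -5)))² = (2 + 6)² = 8² = 64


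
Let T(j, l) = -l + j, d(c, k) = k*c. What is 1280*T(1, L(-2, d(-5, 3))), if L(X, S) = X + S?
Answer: 23040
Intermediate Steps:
d(c, k) = c*k
L(X, S) = S + X
T(j, l) = j - l
1280*T(1, L(-2, d(-5, 3))) = 1280*(1 - (-5*3 - 2)) = 1280*(1 - (-15 - 2)) = 1280*(1 - 1*(-17)) = 1280*(1 + 17) = 1280*18 = 23040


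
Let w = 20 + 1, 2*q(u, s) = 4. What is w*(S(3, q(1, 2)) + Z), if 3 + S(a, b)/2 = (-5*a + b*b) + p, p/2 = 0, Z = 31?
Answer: 63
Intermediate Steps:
q(u, s) = 2 (q(u, s) = (½)*4 = 2)
w = 21
p = 0 (p = 2*0 = 0)
S(a, b) = -6 - 10*a + 2*b² (S(a, b) = -6 + 2*((-5*a + b*b) + 0) = -6 + 2*((-5*a + b²) + 0) = -6 + 2*((b² - 5*a) + 0) = -6 + 2*(b² - 5*a) = -6 + (-10*a + 2*b²) = -6 - 10*a + 2*b²)
w*(S(3, q(1, 2)) + Z) = 21*((-6 - 10*3 + 2*2²) + 31) = 21*((-6 - 30 + 2*4) + 31) = 21*((-6 - 30 + 8) + 31) = 21*(-28 + 31) = 21*3 = 63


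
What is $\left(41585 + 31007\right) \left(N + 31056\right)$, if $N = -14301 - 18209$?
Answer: $-105548768$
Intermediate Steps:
$N = -32510$
$\left(41585 + 31007\right) \left(N + 31056\right) = \left(41585 + 31007\right) \left(-32510 + 31056\right) = 72592 \left(-1454\right) = -105548768$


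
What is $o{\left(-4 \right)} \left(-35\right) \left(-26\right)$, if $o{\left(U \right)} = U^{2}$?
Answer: $14560$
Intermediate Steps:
$o{\left(-4 \right)} \left(-35\right) \left(-26\right) = \left(-4\right)^{2} \left(-35\right) \left(-26\right) = 16 \left(-35\right) \left(-26\right) = \left(-560\right) \left(-26\right) = 14560$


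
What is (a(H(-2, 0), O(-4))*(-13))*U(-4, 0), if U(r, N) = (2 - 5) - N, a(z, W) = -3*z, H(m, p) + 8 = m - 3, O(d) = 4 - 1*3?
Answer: 1521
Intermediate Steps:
O(d) = 1 (O(d) = 4 - 3 = 1)
H(m, p) = -11 + m (H(m, p) = -8 + (m - 3) = -8 + (-3 + m) = -11 + m)
U(r, N) = -3 - N
(a(H(-2, 0), O(-4))*(-13))*U(-4, 0) = (-3*(-11 - 2)*(-13))*(-3 - 1*0) = (-3*(-13)*(-13))*(-3 + 0) = (39*(-13))*(-3) = -507*(-3) = 1521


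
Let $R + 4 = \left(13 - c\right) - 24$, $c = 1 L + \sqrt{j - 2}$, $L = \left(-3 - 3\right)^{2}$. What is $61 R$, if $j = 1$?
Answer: $-3111 - 61 i \approx -3111.0 - 61.0 i$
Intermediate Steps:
$L = 36$ ($L = \left(-6\right)^{2} = 36$)
$c = 36 + i$ ($c = 1 \cdot 36 + \sqrt{1 - 2} = 36 + \sqrt{-1} = 36 + i \approx 36.0 + 1.0 i$)
$R = -51 - i$ ($R = -4 - \left(47 + i\right) = -51 - i \approx -51.0 - 1.0 i$)
$61 R = 61 \left(-51 - i\right) = -3111 - 61 i$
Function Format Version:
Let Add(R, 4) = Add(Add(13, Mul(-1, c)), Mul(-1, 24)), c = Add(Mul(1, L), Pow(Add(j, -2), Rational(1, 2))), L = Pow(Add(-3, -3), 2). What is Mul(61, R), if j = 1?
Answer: Add(-3111, Mul(-61, I)) ≈ Add(-3111.0, Mul(-61.000, I))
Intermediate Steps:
L = 36 (L = Pow(-6, 2) = 36)
c = Add(36, I) (c = Add(Mul(1, 36), Pow(Add(1, -2), Rational(1, 2))) = Add(36, Pow(-1, Rational(1, 2))) = Add(36, I) ≈ Add(36.000, Mul(1.0000, I)))
R = Add(-51, Mul(-1, I)) (R = Add(-4, Add(Add(13, Mul(-1, Add(36, I))), Mul(-1, 24))) = Add(-4, Add(Add(13, Add(-36, Mul(-1, I))), -24)) = Add(-4, Add(Add(-23, Mul(-1, I)), -24)) = Add(-4, Add(-47, Mul(-1, I))) = Add(-51, Mul(-1, I)) ≈ Add(-51.000, Mul(-1.0000, I)))
Mul(61, R) = Mul(61, Add(-51, Mul(-1, I))) = Add(-3111, Mul(-61, I))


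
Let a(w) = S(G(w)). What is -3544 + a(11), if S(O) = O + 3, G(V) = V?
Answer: -3530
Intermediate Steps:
S(O) = 3 + O
a(w) = 3 + w
-3544 + a(11) = -3544 + (3 + 11) = -3544 + 14 = -3530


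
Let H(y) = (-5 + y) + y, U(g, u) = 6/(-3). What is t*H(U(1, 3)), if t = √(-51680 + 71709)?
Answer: -9*√20029 ≈ -1273.7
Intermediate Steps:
U(g, u) = -2 (U(g, u) = 6*(-⅓) = -2)
H(y) = -5 + 2*y
t = √20029 ≈ 141.52
t*H(U(1, 3)) = √20029*(-5 + 2*(-2)) = √20029*(-5 - 4) = √20029*(-9) = -9*√20029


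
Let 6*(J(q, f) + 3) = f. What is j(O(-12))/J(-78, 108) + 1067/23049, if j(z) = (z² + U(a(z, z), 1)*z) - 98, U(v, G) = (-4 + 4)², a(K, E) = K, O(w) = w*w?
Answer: 158567089/115245 ≈ 1375.9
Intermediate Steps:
J(q, f) = -3 + f/6
O(w) = w²
U(v, G) = 0 (U(v, G) = 0² = 0)
j(z) = -98 + z² (j(z) = (z² + 0*z) - 98 = (z² + 0) - 98 = z² - 98 = -98 + z²)
j(O(-12))/J(-78, 108) + 1067/23049 = (-98 + ((-12)²)²)/(-3 + (⅙)*108) + 1067/23049 = (-98 + 144²)/(-3 + 18) + 1067*(1/23049) = (-98 + 20736)/15 + 1067/23049 = 20638*(1/15) + 1067/23049 = 20638/15 + 1067/23049 = 158567089/115245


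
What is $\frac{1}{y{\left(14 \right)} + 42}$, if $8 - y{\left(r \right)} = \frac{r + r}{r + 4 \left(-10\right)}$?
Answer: $\frac{13}{664} \approx 0.019578$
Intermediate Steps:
$y{\left(r \right)} = 8 - \frac{2 r}{-40 + r}$ ($y{\left(r \right)} = 8 - \frac{r + r}{r + 4 \left(-10\right)} = 8 - \frac{2 r}{r - 40} = 8 - \frac{2 r}{-40 + r}$)
$\frac{1}{y{\left(14 \right)} + 42} = \frac{1}{\frac{2 \left(-160 + 3 \cdot 14\right)}{-40 + 14} + 42} = \frac{1}{\frac{2 \left(-160 + 42\right)}{-26} + 42} = \frac{1}{2 \left(- \frac{1}{26}\right) \left(-118\right) + 42} = \frac{1}{\frac{118}{13} + 42} = \frac{1}{\frac{664}{13}} = \frac{13}{664}$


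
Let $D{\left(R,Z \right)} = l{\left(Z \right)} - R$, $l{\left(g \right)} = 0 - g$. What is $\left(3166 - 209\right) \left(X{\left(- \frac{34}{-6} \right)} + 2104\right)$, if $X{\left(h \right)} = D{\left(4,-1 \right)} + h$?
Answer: $\frac{18688240}{3} \approx 6.2294 \cdot 10^{6}$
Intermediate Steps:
$l{\left(g \right)} = - g$
$D{\left(R,Z \right)} = - R - Z$ ($D{\left(R,Z \right)} = - Z - R = - R - Z$)
$X{\left(h \right)} = -3 + h$ ($X{\left(h \right)} = \left(\left(-1\right) 4 - -1\right) + h = \left(-4 + 1\right) + h = -3 + h$)
$\left(3166 - 209\right) \left(X{\left(- \frac{34}{-6} \right)} + 2104\right) = \left(3166 - 209\right) \left(\left(-3 - \frac{34}{-6}\right) + 2104\right) = 2957 \left(\left(-3 - - \frac{17}{3}\right) + 2104\right) = 2957 \left(\left(-3 + \frac{17}{3}\right) + 2104\right) = 2957 \left(\frac{8}{3} + 2104\right) = 2957 \cdot \frac{6320}{3} = \frac{18688240}{3}$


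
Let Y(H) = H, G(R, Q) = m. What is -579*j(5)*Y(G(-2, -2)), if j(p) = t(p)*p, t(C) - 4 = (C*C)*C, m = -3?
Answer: 1120365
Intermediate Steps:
G(R, Q) = -3
t(C) = 4 + C**3 (t(C) = 4 + (C*C)*C = 4 + C**2*C = 4 + C**3)
j(p) = p*(4 + p**3) (j(p) = (4 + p**3)*p = p*(4 + p**3))
-579*j(5)*Y(G(-2, -2)) = -579*5*(4 + 5**3)*(-3) = -579*5*(4 + 125)*(-3) = -579*5*129*(-3) = -373455*(-3) = -579*(-1935) = 1120365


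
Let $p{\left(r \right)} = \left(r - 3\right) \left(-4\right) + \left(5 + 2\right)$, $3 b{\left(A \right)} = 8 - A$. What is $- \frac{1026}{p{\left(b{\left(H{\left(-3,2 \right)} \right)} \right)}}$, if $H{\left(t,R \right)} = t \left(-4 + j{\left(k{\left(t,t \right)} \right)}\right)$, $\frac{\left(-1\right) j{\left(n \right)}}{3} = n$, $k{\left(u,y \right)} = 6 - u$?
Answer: $- \frac{3078}{397} \approx -7.7532$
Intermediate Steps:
$j{\left(n \right)} = - 3 n$
$H{\left(t,R \right)} = t \left(-22 + 3 t\right)$ ($H{\left(t,R \right)} = t \left(-4 - 3 \left(6 - t\right)\right) = t \left(-4 + \left(-18 + 3 t\right)\right) = t \left(-22 + 3 t\right)$)
$b{\left(A \right)} = \frac{8}{3} - \frac{A}{3}$ ($b{\left(A \right)} = \frac{8 - A}{3} = \frac{8}{3} - \frac{A}{3}$)
$p{\left(r \right)} = 19 - 4 r$ ($p{\left(r \right)} = \left(-3 + r\right) \left(-4\right) + 7 = \left(12 - 4 r\right) + 7 = 19 - 4 r$)
$- \frac{1026}{p{\left(b{\left(H{\left(-3,2 \right)} \right)} \right)}} = - \frac{1026}{19 - 4 \left(\frac{8}{3} - \frac{\left(-3\right) \left(-22 + 3 \left(-3\right)\right)}{3}\right)} = - \frac{1026}{19 - 4 \left(\frac{8}{3} - \frac{\left(-3\right) \left(-22 - 9\right)}{3}\right)} = - \frac{1026}{19 - 4 \left(\frac{8}{3} - \frac{\left(-3\right) \left(-31\right)}{3}\right)} = - \frac{1026}{19 - 4 \left(\frac{8}{3} - 31\right)} = - \frac{1026}{19 - - \frac{340}{3}} = - \frac{1026}{19 + \frac{340}{3}} = - \frac{1026}{\frac{397}{3}} = \left(-1026\right) \frac{3}{397} = - \frac{3078}{397}$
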